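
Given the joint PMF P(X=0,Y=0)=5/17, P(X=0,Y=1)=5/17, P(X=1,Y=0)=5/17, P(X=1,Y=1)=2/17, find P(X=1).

P(X=1) = P(X=1,Y=0) + P(X=1,Y=1)
= 5/17 + 2/17
= 7/17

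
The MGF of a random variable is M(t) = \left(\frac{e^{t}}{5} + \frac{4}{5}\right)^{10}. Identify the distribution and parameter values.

The MGF M(t) = \left(\frac{e^{t}}{5} + \frac{4}{5}\right)^{10} is the standard form for the Binomial distribution.
Comparing with the known MGF formula identifies: Binomial(n=10, p=1/5)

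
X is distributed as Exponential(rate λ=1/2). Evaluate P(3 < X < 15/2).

P(3 < X < 15/2) = ∫_{3}^{15/2} f(x) dx
where f(x) = \frac{e^{- \frac{x}{2}}}{2}
= - \frac{1}{e^{\frac{15}{4}}} + e^{- \frac{3}{2}}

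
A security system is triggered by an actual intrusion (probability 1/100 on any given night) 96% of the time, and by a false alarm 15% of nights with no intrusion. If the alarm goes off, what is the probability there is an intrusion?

Let D = the rare event, + = positive/flagged.
P(D) = 1/100
P(+|D) = 96/100 = 24/25
P(+|D') = 15/100 = 3/20
P(+) = P(+|D)P(D) + P(+|D')P(D')
     = \frac{24}{25} × \frac{1}{100} + \frac{3}{20} × \frac{99}{100}
     = \frac{1581}{10000}
P(D|+) = P(+|D)P(D)/P(+) = \frac{32}{527}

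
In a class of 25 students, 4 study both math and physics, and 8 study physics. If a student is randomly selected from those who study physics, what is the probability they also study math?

P(A ∩ B) = 4/25
P(B) = 8/25
P(A|B) = P(A ∩ B) / P(B) = (4/25) / (8/25) = 1/2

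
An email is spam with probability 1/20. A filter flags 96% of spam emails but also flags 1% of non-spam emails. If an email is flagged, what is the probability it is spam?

Let D = the rare event, + = positive/flagged.
P(D) = 1/20
P(+|D) = 96/100 = 24/25
P(+|D') = 1/100
P(+) = P(+|D)P(D) + P(+|D')P(D')
     = \frac{24}{25} × \frac{1}{20} + \frac{1}{100} × \frac{19}{20}
     = \frac{23}{400}
P(D|+) = P(+|D)P(D)/P(+) = \frac{96}{115}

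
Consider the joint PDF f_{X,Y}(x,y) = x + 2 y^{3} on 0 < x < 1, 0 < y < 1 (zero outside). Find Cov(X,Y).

E[XY] = ∫∫ xy × f(x,y) dx dy = \frac{11}{30}
E[X] = \frac{7}{12}
E[Y] = \frac{13}{20}
Cov(X,Y) = E[XY] - E[X]E[Y] = - \frac{1}{80}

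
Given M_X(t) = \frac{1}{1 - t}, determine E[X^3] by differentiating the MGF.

To find E[X^3], compute M^(3)(0):
M^(1)(t) = \frac{1}{\left(1 - t\right)^{2}}
M^(2)(t) = \frac{2}{\left(1 - t\right)^{3}}
M^(3)(t) = \frac{6}{\left(1 - t\right)^{4}}
M^(3)(0) = 6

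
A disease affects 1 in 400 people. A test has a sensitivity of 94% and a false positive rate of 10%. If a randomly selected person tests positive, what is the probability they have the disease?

Let D = the rare event, + = positive/flagged.
P(D) = 1/400
P(+|D) = 94/100 = 47/50
P(+|D') = 10/100 = 1/10
P(+) = P(+|D)P(D) + P(+|D')P(D')
     = \frac{47}{50} × \frac{1}{400} + \frac{1}{10} × \frac{399}{400}
     = \frac{1021}{10000}
P(D|+) = P(+|D)P(D)/P(+) = \frac{47}{2042}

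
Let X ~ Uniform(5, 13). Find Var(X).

For X ~ Uniform(5, 13):
Var(X) = \frac{16}{3}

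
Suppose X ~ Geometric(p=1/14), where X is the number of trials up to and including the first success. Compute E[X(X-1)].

E[X(X-1)] = E[X² - X] = E[X²] - E[X]
E[X] = 14
E[X²] = Var(X) + (E[X])² = 182 + (14)² = 378
E[X(X-1)] = 378 - 14 = 364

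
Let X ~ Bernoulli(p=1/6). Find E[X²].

Using the identity E[X²] = Var(X) + (E[X])²:
E[X] = \frac{1}{6}
Var(X) = \frac{5}{36}
E[X²] = \frac{5}{36} + (\frac{1}{6})²
= \frac{1}{6}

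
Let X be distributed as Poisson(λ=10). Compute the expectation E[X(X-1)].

E[X(X-1)] = E[X² - X] = E[X²] - E[X]
E[X] = 10
E[X²] = Var(X) + (E[X])² = 10 + (10)² = 110
E[X(X-1)] = 110 - 10 = 100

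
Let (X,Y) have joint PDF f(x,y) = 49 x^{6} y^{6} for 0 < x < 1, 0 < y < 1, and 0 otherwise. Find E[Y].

E[Y] = ∫_0^1 ∫_0^1 y × f(x,y) dx dy
= \frac{7}{8}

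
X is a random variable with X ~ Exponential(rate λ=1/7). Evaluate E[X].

For X ~ Exponential(rate λ=1/7), the expected value is:
E[X] = 7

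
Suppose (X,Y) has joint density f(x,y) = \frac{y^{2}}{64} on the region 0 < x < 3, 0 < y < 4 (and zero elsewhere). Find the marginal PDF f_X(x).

f_X(x) = ∫_0^4 f(x,y) dy
= ∫_0^4 \frac{y^{2}}{64} dy
= \frac{1}{3} for 0 < x < 3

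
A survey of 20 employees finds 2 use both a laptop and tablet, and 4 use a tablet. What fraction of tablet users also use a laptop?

P(A ∩ B) = 2/20 = 1/10
P(B) = 4/20 = 1/5
P(A|B) = P(A ∩ B) / P(B) = (1/10) / (1/5) = 1/2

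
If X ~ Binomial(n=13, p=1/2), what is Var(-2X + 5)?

For X ~ Binomial(n=13, p=1/2):
Var(X) = \frac{13}{4}
Var(-2X + 5) = (-2)² × Var(X) = 4 × \frac{13}{4} = 13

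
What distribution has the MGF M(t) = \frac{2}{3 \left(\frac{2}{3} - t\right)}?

The MGF M(t) = \frac{2}{3 \left(\frac{2}{3} - t\right)} is the standard form for the Exponential distribution.
Comparing with the known MGF formula identifies: Exponential(rate λ=2/3)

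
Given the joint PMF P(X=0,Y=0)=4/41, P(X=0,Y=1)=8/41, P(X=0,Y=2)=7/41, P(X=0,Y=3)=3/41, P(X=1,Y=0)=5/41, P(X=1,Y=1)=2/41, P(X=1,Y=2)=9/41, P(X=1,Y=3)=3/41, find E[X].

First find marginal of X:
P(X=0) = 22/41
P(X=1) = 19/41
E[X] = 0 × 22/41 + 1 × 19/41 = 19/41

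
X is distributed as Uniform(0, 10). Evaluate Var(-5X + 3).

For X ~ Uniform(0, 10):
Var(X) = \frac{25}{3}
Var(-5X + 3) = (-5)² × Var(X) = 25 × \frac{25}{3} = \frac{625}{3}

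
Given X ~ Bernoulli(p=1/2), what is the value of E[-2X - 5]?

For X ~ Bernoulli(p=1/2):
E[X] = \frac{1}{2}
E[-2X - 5] = -2 × E[X] - 5 = -6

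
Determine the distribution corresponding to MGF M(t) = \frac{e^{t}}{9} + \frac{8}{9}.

The MGF M(t) = \frac{e^{t}}{9} + \frac{8}{9} is the standard form for the Bernoulli distribution.
Comparing with the known MGF formula identifies: Bernoulli(p=1/9)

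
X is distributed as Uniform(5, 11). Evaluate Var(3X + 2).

For X ~ Uniform(5, 11):
Var(X) = 3
Var(3X + 2) = (3)² × Var(X) = 9 × 3 = 27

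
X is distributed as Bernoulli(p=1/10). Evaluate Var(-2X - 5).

For X ~ Bernoulli(p=1/10):
Var(X) = \frac{9}{100}
Var(-2X - 5) = (-2)² × Var(X) = 4 × \frac{9}{100} = \frac{9}{25}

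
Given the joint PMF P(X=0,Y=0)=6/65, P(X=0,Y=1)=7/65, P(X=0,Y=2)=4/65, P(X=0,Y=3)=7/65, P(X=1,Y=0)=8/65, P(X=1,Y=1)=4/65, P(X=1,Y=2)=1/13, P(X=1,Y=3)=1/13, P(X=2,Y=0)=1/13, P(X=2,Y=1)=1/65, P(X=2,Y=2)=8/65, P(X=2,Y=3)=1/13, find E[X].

First find marginal of X:
P(X=0) = 24/65
P(X=1) = 22/65
P(X=2) = 19/65
E[X] = 0 × 24/65 + 1 × 22/65 + 2 × 19/65 = 12/13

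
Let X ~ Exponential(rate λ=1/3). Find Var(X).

For X ~ Exponential(rate λ=1/3):
Var(X) = 9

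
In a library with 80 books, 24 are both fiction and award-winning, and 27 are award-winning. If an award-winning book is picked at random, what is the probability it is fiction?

P(A ∩ B) = 24/80 = 3/10
P(B) = 27/80
P(A|B) = P(A ∩ B) / P(B) = (3/10) / (27/80) = 8/9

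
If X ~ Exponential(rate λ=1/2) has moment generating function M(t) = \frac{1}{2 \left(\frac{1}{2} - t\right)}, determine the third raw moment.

To find E[X^3], compute M^(3)(0):
M^(1)(t) = \frac{1}{2 \left(\frac{1}{2} - t\right)^{2}}
M^(2)(t) = \frac{1}{\left(\frac{1}{2} - t\right)^{3}}
M^(3)(t) = \frac{3}{\left(\frac{1}{2} - t\right)^{4}}
M^(3)(0) = 48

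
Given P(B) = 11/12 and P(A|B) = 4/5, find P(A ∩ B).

By definition, P(A|B) = P(A ∩ B) / P(B)
So P(A ∩ B) = P(A|B) × P(B)
= 4/5 × 11/12
= 11/15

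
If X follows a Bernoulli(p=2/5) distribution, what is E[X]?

For X ~ Bernoulli(p=2/5), the expected value is:
E[X] = \frac{2}{5}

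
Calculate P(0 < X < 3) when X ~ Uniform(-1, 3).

P(0 < X < 3) = ∫_{0}^{3} f(x) dx
where f(x) = \frac{1}{4}
= \frac{3}{4}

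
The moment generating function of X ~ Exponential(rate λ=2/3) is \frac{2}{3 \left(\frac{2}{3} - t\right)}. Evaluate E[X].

To find E[X], compute M^(1)(0):
M^(1)(t) = \frac{2}{3 \left(\frac{2}{3} - t\right)^{2}}
M^(1)(0) = \frac{3}{2}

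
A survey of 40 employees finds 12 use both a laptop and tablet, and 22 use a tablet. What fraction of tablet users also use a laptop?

P(A ∩ B) = 12/40 = 3/10
P(B) = 22/40 = 11/20
P(A|B) = P(A ∩ B) / P(B) = (3/10) / (11/20) = 6/11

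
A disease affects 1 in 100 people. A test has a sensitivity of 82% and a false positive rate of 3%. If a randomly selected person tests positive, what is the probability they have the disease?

Let D = the rare event, + = positive/flagged.
P(D) = 1/100
P(+|D) = 82/100 = 41/50
P(+|D') = 3/100
P(+) = P(+|D)P(D) + P(+|D')P(D')
     = \frac{41}{50} × \frac{1}{100} + \frac{3}{100} × \frac{99}{100}
     = \frac{379}{10000}
P(D|+) = P(+|D)P(D)/P(+) = \frac{82}{379}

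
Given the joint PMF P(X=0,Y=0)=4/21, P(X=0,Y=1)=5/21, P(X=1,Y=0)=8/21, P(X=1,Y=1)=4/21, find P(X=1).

P(X=1) = P(X=1,Y=0) + P(X=1,Y=1)
= 8/21 + 4/21
= 4/7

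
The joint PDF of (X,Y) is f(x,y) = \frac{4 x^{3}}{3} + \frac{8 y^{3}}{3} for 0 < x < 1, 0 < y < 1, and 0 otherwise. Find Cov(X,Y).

E[XY] = ∫∫ xy × f(x,y) dx dy = \frac{2}{5}
E[X] = \frac{3}{5}
E[Y] = \frac{7}{10}
Cov(X,Y) = E[XY] - E[X]E[Y] = - \frac{1}{50}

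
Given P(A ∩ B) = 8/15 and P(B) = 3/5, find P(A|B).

P(A|B) = P(A ∩ B) / P(B)
= (8/15) / (3/5)
= 8/9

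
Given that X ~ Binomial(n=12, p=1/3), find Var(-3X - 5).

For X ~ Binomial(n=12, p=1/3):
Var(X) = \frac{8}{3}
Var(-3X - 5) = (-3)² × Var(X) = 9 × \frac{8}{3} = 24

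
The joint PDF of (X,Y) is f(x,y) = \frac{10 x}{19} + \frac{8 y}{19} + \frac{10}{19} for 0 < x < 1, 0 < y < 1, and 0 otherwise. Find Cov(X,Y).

E[XY] = ∫∫ xy × f(x,y) dx dy = \frac{11}{38}
E[X] = \frac{31}{57}
E[Y] = \frac{61}{114}
Cov(X,Y) = E[XY] - E[X]E[Y] = - \frac{5}{3249}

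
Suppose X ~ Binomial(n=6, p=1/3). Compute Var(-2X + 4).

For X ~ Binomial(n=6, p=1/3):
Var(X) = \frac{4}{3}
Var(-2X + 4) = (-2)² × Var(X) = 4 × \frac{4}{3} = \frac{16}{3}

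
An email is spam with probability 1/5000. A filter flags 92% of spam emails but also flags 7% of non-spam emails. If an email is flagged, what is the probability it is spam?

Let D = the rare event, + = positive/flagged.
P(D) = 1/5000
P(+|D) = 92/100 = 23/25
P(+|D') = 7/100
P(+) = P(+|D)P(D) + P(+|D')P(D')
     = \frac{23}{25} × \frac{1}{5000} + \frac{7}{100} × \frac{4999}{5000}
     = \frac{7017}{100000}
P(D|+) = P(+|D)P(D)/P(+) = \frac{92}{35085}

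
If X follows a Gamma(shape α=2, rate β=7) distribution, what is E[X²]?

Using the identity E[X²] = Var(X) + (E[X])²:
E[X] = \frac{2}{7}
Var(X) = \frac{2}{49}
E[X²] = \frac{2}{49} + (\frac{2}{7})²
= \frac{6}{49}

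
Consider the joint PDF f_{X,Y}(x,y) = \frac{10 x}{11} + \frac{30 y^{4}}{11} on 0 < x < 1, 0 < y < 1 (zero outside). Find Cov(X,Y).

E[XY] = ∫∫ xy × f(x,y) dx dy = \frac{25}{66}
E[X] = \frac{19}{33}
E[Y] = \frac{15}{22}
Cov(X,Y) = E[XY] - E[X]E[Y] = - \frac{5}{363}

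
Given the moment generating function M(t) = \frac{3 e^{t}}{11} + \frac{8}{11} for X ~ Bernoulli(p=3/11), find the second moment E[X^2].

To find E[X^2], compute M^(2)(0):
M^(1)(t) = \frac{3 e^{t}}{11}
M^(2)(t) = \frac{3 e^{t}}{11}
M^(2)(0) = \frac{3}{11}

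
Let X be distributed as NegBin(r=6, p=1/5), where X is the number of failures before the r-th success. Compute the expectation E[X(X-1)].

E[X(X-1)] = E[X² - X] = E[X²] - E[X]
E[X] = 24
E[X²] = Var(X) + (E[X])² = 120 + (24)² = 696
E[X(X-1)] = 696 - 24 = 672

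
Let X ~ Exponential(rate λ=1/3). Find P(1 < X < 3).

P(1 < X < 3) = ∫_{1}^{3} f(x) dx
where f(x) = \frac{e^{- \frac{x}{3}}}{3}
= - \frac{1}{e} + e^{- \frac{1}{3}}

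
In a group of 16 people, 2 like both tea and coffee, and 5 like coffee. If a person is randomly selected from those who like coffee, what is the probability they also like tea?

P(A ∩ B) = 2/16 = 1/8
P(B) = 5/16
P(A|B) = P(A ∩ B) / P(B) = (1/8) / (5/16) = 2/5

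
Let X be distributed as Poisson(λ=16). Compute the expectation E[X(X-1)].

E[X(X-1)] = E[X² - X] = E[X²] - E[X]
E[X] = 16
E[X²] = Var(X) + (E[X])² = 16 + (16)² = 272
E[X(X-1)] = 272 - 16 = 256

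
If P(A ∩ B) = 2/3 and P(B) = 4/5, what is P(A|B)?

P(A|B) = P(A ∩ B) / P(B)
= (2/3) / (4/5)
= 5/6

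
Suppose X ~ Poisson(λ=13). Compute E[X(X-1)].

E[X(X-1)] = E[X² - X] = E[X²] - E[X]
E[X] = 13
E[X²] = Var(X) + (E[X])² = 13 + (13)² = 182
E[X(X-1)] = 182 - 13 = 169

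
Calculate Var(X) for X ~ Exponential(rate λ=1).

For X ~ Exponential(rate λ=1):
Var(X) = 1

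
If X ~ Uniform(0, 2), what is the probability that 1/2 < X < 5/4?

P(1/2 < X < 5/4) = ∫_{1/2}^{5/4} f(x) dx
where f(x) = \frac{1}{2}
= \frac{3}{8}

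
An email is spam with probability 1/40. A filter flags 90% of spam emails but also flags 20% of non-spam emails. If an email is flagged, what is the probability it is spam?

Let D = the rare event, + = positive/flagged.
P(D) = 1/40
P(+|D) = 90/100 = 9/10
P(+|D') = 20/100 = 1/5
P(+) = P(+|D)P(D) + P(+|D')P(D')
     = \frac{9}{10} × \frac{1}{40} + \frac{1}{5} × \frac{39}{40}
     = \frac{87}{400}
P(D|+) = P(+|D)P(D)/P(+) = \frac{3}{29}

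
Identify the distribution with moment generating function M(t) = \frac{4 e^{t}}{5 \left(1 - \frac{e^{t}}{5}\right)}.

The MGF M(t) = \frac{4 e^{t}}{5 \left(1 - \frac{e^{t}}{5}\right)} is the standard form for the Geometric distribution.
Comparing with the known MGF formula identifies: Geometric(p=4/5), X = trial number of first success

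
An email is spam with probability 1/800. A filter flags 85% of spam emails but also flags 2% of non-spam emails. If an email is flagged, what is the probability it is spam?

Let D = the rare event, + = positive/flagged.
P(D) = 1/800
P(+|D) = 85/100 = 17/20
P(+|D') = 2/100 = 1/50
P(+) = P(+|D)P(D) + P(+|D')P(D')
     = \frac{17}{20} × \frac{1}{800} + \frac{1}{50} × \frac{799}{800}
     = \frac{1683}{80000}
P(D|+) = P(+|D)P(D)/P(+) = \frac{5}{99}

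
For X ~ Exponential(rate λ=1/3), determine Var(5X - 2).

For X ~ Exponential(rate λ=1/3):
Var(X) = 9
Var(5X - 2) = (5)² × Var(X) = 25 × 9 = 225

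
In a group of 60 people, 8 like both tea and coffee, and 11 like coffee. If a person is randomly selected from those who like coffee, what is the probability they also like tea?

P(A ∩ B) = 8/60 = 2/15
P(B) = 11/60
P(A|B) = P(A ∩ B) / P(B) = (2/15) / (11/60) = 8/11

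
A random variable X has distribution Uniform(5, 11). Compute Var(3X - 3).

For X ~ Uniform(5, 11):
Var(X) = 3
Var(3X - 3) = (3)² × Var(X) = 9 × 3 = 27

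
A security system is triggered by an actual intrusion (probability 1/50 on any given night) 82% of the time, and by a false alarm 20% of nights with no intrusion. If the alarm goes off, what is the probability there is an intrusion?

Let D = the rare event, + = positive/flagged.
P(D) = 1/50
P(+|D) = 82/100 = 41/50
P(+|D') = 20/100 = 1/5
P(+) = P(+|D)P(D) + P(+|D')P(D')
     = \frac{41}{50} × \frac{1}{50} + \frac{1}{5} × \frac{49}{50}
     = \frac{531}{2500}
P(D|+) = P(+|D)P(D)/P(+) = \frac{41}{531}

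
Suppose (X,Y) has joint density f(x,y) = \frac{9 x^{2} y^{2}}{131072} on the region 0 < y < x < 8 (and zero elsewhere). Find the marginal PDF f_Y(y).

f_Y(y) = ∫_y^8 \frac{9 x^{2} y^{2}}{131072} dx = \frac{3 y^{2} \left(512 - y^{3}\right)}{131072}
for 0 < y < 8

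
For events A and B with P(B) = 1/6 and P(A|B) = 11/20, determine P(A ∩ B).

By definition, P(A|B) = P(A ∩ B) / P(B)
So P(A ∩ B) = P(A|B) × P(B)
= 11/20 × 1/6
= 11/120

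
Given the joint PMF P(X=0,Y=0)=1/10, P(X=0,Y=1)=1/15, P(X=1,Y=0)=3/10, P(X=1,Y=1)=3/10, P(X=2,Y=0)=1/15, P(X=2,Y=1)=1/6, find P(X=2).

P(X=2) = P(X=2,Y=0) + P(X=2,Y=1)
= 1/15 + 1/6
= 7/30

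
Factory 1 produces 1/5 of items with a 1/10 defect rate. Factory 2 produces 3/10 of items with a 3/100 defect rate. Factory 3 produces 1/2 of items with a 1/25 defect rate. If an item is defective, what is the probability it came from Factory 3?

Using Bayes' theorem:
P(F1) = 1/5, P(D|F1) = 1/10
P(F2) = 3/10, P(D|F2) = 3/100
P(F3) = 1/2, P(D|F3) = 1/25
P(D) = P(D|F1)P(F1) + P(D|F2)P(F2) + P(D|F3)P(F3)
     = \frac{49}{1000}
P(F3|D) = P(D|F3)P(F3) / P(D)
= \frac{20}{49}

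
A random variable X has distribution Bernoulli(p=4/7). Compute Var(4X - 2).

For X ~ Bernoulli(p=4/7):
Var(X) = \frac{12}{49}
Var(4X - 2) = (4)² × Var(X) = 16 × \frac{12}{49} = \frac{192}{49}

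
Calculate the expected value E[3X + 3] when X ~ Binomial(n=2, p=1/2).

For X ~ Binomial(n=2, p=1/2):
E[X] = 1
E[3X + 3] = 3 × E[X] + 3 = 6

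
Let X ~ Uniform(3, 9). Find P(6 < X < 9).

P(6 < X < 9) = ∫_{6}^{9} f(x) dx
where f(x) = \frac{1}{6}
= \frac{1}{2}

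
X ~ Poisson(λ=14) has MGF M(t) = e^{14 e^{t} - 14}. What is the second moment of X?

To find E[X^2], compute M^(2)(0):
M^(1)(t) = 14 e^{t} e^{14 e^{t} - 14}
M^(2)(t) = 196 e^{2 t} e^{14 e^{t} - 14} + 14 e^{t} e^{14 e^{t} - 14}
M^(2)(0) = 210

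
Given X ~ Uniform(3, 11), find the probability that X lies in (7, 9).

P(7 < X < 9) = ∫_{7}^{9} f(x) dx
where f(x) = \frac{1}{8}
= \frac{1}{4}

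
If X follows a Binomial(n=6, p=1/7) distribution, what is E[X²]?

Using the identity E[X²] = Var(X) + (E[X])²:
E[X] = \frac{6}{7}
Var(X) = \frac{36}{49}
E[X²] = \frac{36}{49} + (\frac{6}{7})²
= \frac{72}{49}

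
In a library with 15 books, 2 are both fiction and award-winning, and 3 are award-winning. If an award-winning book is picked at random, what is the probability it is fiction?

P(A ∩ B) = 2/15
P(B) = 3/15 = 1/5
P(A|B) = P(A ∩ B) / P(B) = (2/15) / (1/5) = 2/3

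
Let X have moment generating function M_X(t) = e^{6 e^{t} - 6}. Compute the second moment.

To find E[X^2], compute M^(2)(0):
M^(1)(t) = 6 e^{t} e^{6 e^{t} - 6}
M^(2)(t) = 36 e^{2 t} e^{6 e^{t} - 6} + 6 e^{t} e^{6 e^{t} - 6}
M^(2)(0) = 42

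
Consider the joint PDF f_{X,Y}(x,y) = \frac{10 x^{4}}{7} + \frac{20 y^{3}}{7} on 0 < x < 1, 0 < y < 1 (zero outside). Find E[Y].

E[Y] = ∫_0^1 ∫_0^1 y × f(x,y) dx dy
= \frac{5}{7}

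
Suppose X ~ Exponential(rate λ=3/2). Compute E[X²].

Using the identity E[X²] = Var(X) + (E[X])²:
E[X] = \frac{2}{3}
Var(X) = \frac{4}{9}
E[X²] = \frac{4}{9} + (\frac{2}{3})²
= \frac{8}{9}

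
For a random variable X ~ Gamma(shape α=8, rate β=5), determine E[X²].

Using the identity E[X²] = Var(X) + (E[X])²:
E[X] = \frac{8}{5}
Var(X) = \frac{8}{25}
E[X²] = \frac{8}{25} + (\frac{8}{5})²
= \frac{72}{25}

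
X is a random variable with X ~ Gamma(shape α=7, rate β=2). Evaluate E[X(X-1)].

E[X(X-1)] = E[X² - X] = E[X²] - E[X]
E[X] = \frac{7}{2}
E[X²] = Var(X) + (E[X])² = \frac{7}{4} + (\frac{7}{2})² = 14
E[X(X-1)] = 14 - \frac{7}{2} = \frac{21}{2}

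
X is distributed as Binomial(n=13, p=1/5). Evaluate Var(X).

For X ~ Binomial(n=13, p=1/5):
Var(X) = \frac{52}{25}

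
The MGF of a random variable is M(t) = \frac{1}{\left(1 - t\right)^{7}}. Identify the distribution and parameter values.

The MGF M(t) = \frac{1}{\left(1 - t\right)^{7}} is the standard form for the Gamma distribution.
Comparing with the known MGF formula identifies: Gamma(shape α=7, rate β=1)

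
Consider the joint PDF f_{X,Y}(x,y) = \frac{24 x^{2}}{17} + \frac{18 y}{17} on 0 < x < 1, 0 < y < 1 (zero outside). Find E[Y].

E[Y] = ∫_0^1 ∫_0^1 y × f(x,y) dx dy
= \frac{10}{17}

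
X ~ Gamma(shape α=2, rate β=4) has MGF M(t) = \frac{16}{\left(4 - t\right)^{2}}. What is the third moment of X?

To find E[X^3], compute M^(3)(0):
M^(1)(t) = \frac{32}{\left(4 - t\right)^{3}}
M^(2)(t) = \frac{96}{\left(4 - t\right)^{4}}
M^(3)(t) = \frac{384}{\left(4 - t\right)^{5}}
M^(3)(0) = \frac{3}{8}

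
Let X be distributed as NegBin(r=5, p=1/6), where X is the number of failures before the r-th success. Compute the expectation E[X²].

Using the identity E[X²] = Var(X) + (E[X])²:
E[X] = 25
Var(X) = 150
E[X²] = 150 + (25)²
= 775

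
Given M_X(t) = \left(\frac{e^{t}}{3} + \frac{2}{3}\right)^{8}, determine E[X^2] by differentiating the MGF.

To find E[X^2], compute M^(2)(0):
M^(1)(t) = \frac{8 \left(\frac{e^{t}}{3} + \frac{2}{3}\right)^{7} e^{t}}{3}
M^(2)(t) = \frac{8 \left(\frac{e^{t}}{3} + \frac{2}{3}\right)^{7} e^{t}}{3} + \frac{56 \left(\frac{e^{t}}{3} + \frac{2}{3}\right)^{6} e^{2 t}}{9}
M^(2)(0) = \frac{80}{9}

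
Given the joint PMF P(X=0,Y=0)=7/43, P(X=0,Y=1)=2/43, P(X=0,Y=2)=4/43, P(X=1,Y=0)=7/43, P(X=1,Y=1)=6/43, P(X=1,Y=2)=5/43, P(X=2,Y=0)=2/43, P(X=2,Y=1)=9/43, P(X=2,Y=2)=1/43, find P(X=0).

P(X=0) = P(X=0,Y=0) + P(X=0,Y=1) + P(X=0,Y=2)
= 7/43 + 2/43 + 4/43
= 13/43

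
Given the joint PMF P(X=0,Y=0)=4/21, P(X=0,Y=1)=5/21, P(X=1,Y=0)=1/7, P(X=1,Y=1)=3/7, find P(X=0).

P(X=0) = P(X=0,Y=0) + P(X=0,Y=1)
= 4/21 + 5/21
= 3/7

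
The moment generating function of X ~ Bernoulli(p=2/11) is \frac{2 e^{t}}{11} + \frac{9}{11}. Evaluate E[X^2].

To find E[X^2], compute M^(2)(0):
M^(1)(t) = \frac{2 e^{t}}{11}
M^(2)(t) = \frac{2 e^{t}}{11}
M^(2)(0) = \frac{2}{11}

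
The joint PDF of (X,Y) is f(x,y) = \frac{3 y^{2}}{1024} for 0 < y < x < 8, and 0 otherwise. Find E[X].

f_X(x) = ∫_0^x \frac{3 y^{2}}{1024} dy = \frac{x^{3}}{1024}
E[X] = ∫_0^8 x × (\frac{x^{3}}{1024}) dx = \frac{32}{5}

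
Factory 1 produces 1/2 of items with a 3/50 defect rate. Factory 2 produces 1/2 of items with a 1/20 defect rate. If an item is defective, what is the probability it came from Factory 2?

Using Bayes' theorem:
P(F1) = 1/2, P(D|F1) = 3/50
P(F2) = 1/2, P(D|F2) = 1/20
P(D) = P(D|F1)P(F1) + P(D|F2)P(F2)
     = \frac{11}{200}
P(F2|D) = P(D|F2)P(F2) / P(D)
= \frac{5}{11}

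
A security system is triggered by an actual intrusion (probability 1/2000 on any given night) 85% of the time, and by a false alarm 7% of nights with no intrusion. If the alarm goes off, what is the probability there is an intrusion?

Let D = the rare event, + = positive/flagged.
P(D) = 1/2000
P(+|D) = 85/100 = 17/20
P(+|D') = 7/100
P(+) = P(+|D)P(D) + P(+|D')P(D')
     = \frac{17}{20} × \frac{1}{2000} + \frac{7}{100} × \frac{1999}{2000}
     = \frac{7039}{100000}
P(D|+) = P(+|D)P(D)/P(+) = \frac{85}{14078}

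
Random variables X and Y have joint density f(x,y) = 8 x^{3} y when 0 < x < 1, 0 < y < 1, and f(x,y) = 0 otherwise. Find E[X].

E[X] = ∫_0^1 ∫_0^1 x × f(x,y) dy dx
= ∫_0^1 ∫_0^1 x × (8 x^{3} y) dy dx
= \frac{4}{5}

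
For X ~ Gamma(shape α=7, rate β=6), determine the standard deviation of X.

For X ~ Gamma(shape α=7, rate β=6):
Var(X) = \frac{7}{36}
SD(X) = √(Var(X)) = √(\frac{7}{36}) = \frac{\sqrt{7}}{6}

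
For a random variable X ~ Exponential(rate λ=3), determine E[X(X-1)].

E[X(X-1)] = E[X² - X] = E[X²] - E[X]
E[X] = \frac{1}{3}
E[X²] = Var(X) + (E[X])² = \frac{1}{9} + (\frac{1}{3})² = \frac{2}{9}
E[X(X-1)] = \frac{2}{9} - \frac{1}{3} = - \frac{1}{9}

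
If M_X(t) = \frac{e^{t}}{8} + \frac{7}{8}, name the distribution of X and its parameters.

The MGF M(t) = \frac{e^{t}}{8} + \frac{7}{8} is the standard form for the Bernoulli distribution.
Comparing with the known MGF formula identifies: Bernoulli(p=1/8)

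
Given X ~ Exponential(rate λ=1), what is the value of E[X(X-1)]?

E[X(X-1)] = E[X² - X] = E[X²] - E[X]
E[X] = 1
E[X²] = Var(X) + (E[X])² = 1 + (1)² = 2
E[X(X-1)] = 2 - 1 = 1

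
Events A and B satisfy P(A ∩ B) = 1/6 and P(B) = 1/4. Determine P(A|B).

P(A|B) = P(A ∩ B) / P(B)
= (1/6) / (1/4)
= 2/3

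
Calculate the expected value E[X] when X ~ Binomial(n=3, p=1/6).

For X ~ Binomial(n=3, p=1/6), the expected value is:
E[X] = \frac{1}{2}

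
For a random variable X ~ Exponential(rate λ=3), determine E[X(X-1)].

E[X(X-1)] = E[X² - X] = E[X²] - E[X]
E[X] = \frac{1}{3}
E[X²] = Var(X) + (E[X])² = \frac{1}{9} + (\frac{1}{3})² = \frac{2}{9}
E[X(X-1)] = \frac{2}{9} - \frac{1}{3} = - \frac{1}{9}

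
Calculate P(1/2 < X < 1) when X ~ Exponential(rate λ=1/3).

P(1/2 < X < 1) = ∫_{1/2}^{1} f(x) dx
where f(x) = \frac{e^{- \frac{x}{3}}}{3}
= - \frac{1}{e^{\frac{1}{3}}} + e^{- \frac{1}{6}}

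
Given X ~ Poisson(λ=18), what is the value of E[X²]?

Using the identity E[X²] = Var(X) + (E[X])²:
E[X] = 18
Var(X) = 18
E[X²] = 18 + (18)²
= 342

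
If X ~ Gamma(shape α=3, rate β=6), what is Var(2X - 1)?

For X ~ Gamma(shape α=3, rate β=6):
Var(X) = \frac{1}{12}
Var(2X - 1) = (2)² × Var(X) = 4 × \frac{1}{12} = \frac{1}{3}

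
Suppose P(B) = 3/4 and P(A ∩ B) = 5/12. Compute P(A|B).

P(A|B) = P(A ∩ B) / P(B)
= (5/12) / (3/4)
= 5/9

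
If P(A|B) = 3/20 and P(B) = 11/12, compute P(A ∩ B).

By definition, P(A|B) = P(A ∩ B) / P(B)
So P(A ∩ B) = P(A|B) × P(B)
= 3/20 × 11/12
= 11/80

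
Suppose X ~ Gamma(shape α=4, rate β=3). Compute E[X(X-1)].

E[X(X-1)] = E[X² - X] = E[X²] - E[X]
E[X] = \frac{4}{3}
E[X²] = Var(X) + (E[X])² = \frac{4}{9} + (\frac{4}{3})² = \frac{20}{9}
E[X(X-1)] = \frac{20}{9} - \frac{4}{3} = \frac{8}{9}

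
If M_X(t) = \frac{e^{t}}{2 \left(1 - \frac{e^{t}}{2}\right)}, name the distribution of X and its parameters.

The MGF M(t) = \frac{e^{t}}{2 \left(1 - \frac{e^{t}}{2}\right)} is the standard form for the Geometric distribution.
Comparing with the known MGF formula identifies: Geometric(p=1/2), X = trial number of first success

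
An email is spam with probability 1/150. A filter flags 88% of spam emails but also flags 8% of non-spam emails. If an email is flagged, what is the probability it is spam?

Let D = the rare event, + = positive/flagged.
P(D) = 1/150
P(+|D) = 88/100 = 22/25
P(+|D') = 8/100 = 2/25
P(+) = P(+|D)P(D) + P(+|D')P(D')
     = \frac{22}{25} × \frac{1}{150} + \frac{2}{25} × \frac{149}{150}
     = \frac{32}{375}
P(D|+) = P(+|D)P(D)/P(+) = \frac{11}{160}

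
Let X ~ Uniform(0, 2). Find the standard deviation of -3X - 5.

For X ~ Uniform(0, 2):
Var(X) = \frac{1}{3}
SD(X) = √(Var(X)) = √(\frac{1}{3}) = \frac{\sqrt{3}}{3}
SD(-3X - 5) = |-3| × SD(X) = 3 × \frac{\sqrt{3}}{3} = \sqrt{3}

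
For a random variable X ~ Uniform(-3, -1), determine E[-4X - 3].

For X ~ Uniform(-3, -1):
E[X] = -2
E[-4X - 3] = -4 × E[X] - 3 = 5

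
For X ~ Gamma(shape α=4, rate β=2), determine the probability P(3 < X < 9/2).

P(3 < X < 9/2) = ∫_{3}^{9/2} f(x) dx
where f(x) = \frac{8 x^{3} e^{- 2 x}}{3}
= \frac{-172 + 61 e^{3}}{e^{9}}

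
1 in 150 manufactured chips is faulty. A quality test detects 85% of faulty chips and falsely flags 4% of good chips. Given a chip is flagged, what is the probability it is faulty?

Let D = the rare event, + = positive/flagged.
P(D) = 1/150
P(+|D) = 85/100 = 17/20
P(+|D') = 4/100 = 1/25
P(+) = P(+|D)P(D) + P(+|D')P(D')
     = \frac{17}{20} × \frac{1}{150} + \frac{1}{25} × \frac{149}{150}
     = \frac{227}{5000}
P(D|+) = P(+|D)P(D)/P(+) = \frac{85}{681}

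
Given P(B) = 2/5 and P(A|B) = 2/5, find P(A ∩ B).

By definition, P(A|B) = P(A ∩ B) / P(B)
So P(A ∩ B) = P(A|B) × P(B)
= 2/5 × 2/5
= 4/25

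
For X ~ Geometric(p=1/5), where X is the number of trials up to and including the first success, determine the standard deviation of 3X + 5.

For X ~ Geometric(p=1/5), where X is the number of trials up to and including the first success:
Var(X) = 20
SD(X) = √(Var(X)) = √(20) = 2 \sqrt{5}
SD(3X + 5) = |3| × SD(X) = 3 × 2 \sqrt{5} = 6 \sqrt{5}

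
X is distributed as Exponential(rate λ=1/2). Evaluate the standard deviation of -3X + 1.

For X ~ Exponential(rate λ=1/2):
Var(X) = 4
SD(X) = √(Var(X)) = √(4) = 2
SD(-3X + 1) = |-3| × SD(X) = 3 × 2 = 6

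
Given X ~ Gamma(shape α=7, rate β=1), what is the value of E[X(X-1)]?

E[X(X-1)] = E[X² - X] = E[X²] - E[X]
E[X] = 7
E[X²] = Var(X) + (E[X])² = 7 + (7)² = 56
E[X(X-1)] = 56 - 7 = 49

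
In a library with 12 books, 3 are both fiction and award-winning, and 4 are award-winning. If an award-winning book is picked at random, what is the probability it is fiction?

P(A ∩ B) = 3/12 = 1/4
P(B) = 4/12 = 1/3
P(A|B) = P(A ∩ B) / P(B) = (1/4) / (1/3) = 3/4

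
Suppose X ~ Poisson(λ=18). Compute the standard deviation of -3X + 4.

For X ~ Poisson(λ=18):
Var(X) = 18
SD(X) = √(Var(X)) = √(18) = 3 \sqrt{2}
SD(-3X + 4) = |-3| × SD(X) = 3 × 3 \sqrt{2} = 9 \sqrt{2}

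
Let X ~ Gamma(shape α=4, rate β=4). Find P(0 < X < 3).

P(0 < X < 3) = ∫_{0}^{3} f(x) dx
where f(x) = \frac{128 x^{3} e^{- 4 x}}{3}
= 1 - \frac{373}{e^{12}}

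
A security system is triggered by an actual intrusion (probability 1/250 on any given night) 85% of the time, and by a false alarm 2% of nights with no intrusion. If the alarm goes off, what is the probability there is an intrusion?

Let D = the rare event, + = positive/flagged.
P(D) = 1/250
P(+|D) = 85/100 = 17/20
P(+|D') = 2/100 = 1/50
P(+) = P(+|D)P(D) + P(+|D')P(D')
     = \frac{17}{20} × \frac{1}{250} + \frac{1}{50} × \frac{249}{250}
     = \frac{583}{25000}
P(D|+) = P(+|D)P(D)/P(+) = \frac{85}{583}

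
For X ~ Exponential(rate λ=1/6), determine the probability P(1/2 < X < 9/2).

P(1/2 < X < 9/2) = ∫_{1/2}^{9/2} f(x) dx
where f(x) = \frac{e^{- \frac{x}{6}}}{6}
= - \frac{1}{e^{\frac{3}{4}}} + e^{- \frac{1}{12}}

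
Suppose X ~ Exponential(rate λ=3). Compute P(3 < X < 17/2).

P(3 < X < 17/2) = ∫_{3}^{17/2} f(x) dx
where f(x) = 3 e^{- 3 x}
= - \frac{1}{e^{\frac{51}{2}}} + e^{-9}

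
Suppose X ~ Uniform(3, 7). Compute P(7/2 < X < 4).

P(7/2 < X < 4) = ∫_{7/2}^{4} f(x) dx
where f(x) = \frac{1}{4}
= \frac{1}{8}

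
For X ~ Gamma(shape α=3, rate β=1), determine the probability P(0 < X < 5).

P(0 < X < 5) = ∫_{0}^{5} f(x) dx
where f(x) = \frac{x^{2} e^{- x}}{2}
= 1 - \frac{37}{2 e^{5}}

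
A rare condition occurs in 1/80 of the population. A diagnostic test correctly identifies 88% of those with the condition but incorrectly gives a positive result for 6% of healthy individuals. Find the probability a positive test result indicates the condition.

Let D = the rare event, + = positive/flagged.
P(D) = 1/80
P(+|D) = 88/100 = 22/25
P(+|D') = 6/100 = 3/50
P(+) = P(+|D)P(D) + P(+|D')P(D')
     = \frac{22}{25} × \frac{1}{80} + \frac{3}{50} × \frac{79}{80}
     = \frac{281}{4000}
P(D|+) = P(+|D)P(D)/P(+) = \frac{44}{281}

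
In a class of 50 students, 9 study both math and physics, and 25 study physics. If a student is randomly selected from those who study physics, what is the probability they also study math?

P(A ∩ B) = 9/50
P(B) = 25/50 = 1/2
P(A|B) = P(A ∩ B) / P(B) = (9/50) / (1/2) = 9/25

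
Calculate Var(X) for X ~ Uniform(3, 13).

For X ~ Uniform(3, 13):
Var(X) = \frac{25}{3}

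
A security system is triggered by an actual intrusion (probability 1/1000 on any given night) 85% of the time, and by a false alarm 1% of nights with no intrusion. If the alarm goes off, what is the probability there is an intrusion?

Let D = the rare event, + = positive/flagged.
P(D) = 1/1000
P(+|D) = 85/100 = 17/20
P(+|D') = 1/100
P(+) = P(+|D)P(D) + P(+|D')P(D')
     = \frac{17}{20} × \frac{1}{1000} + \frac{1}{100} × \frac{999}{1000}
     = \frac{271}{25000}
P(D|+) = P(+|D)P(D)/P(+) = \frac{85}{1084}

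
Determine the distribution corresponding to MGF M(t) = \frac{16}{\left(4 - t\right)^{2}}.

The MGF M(t) = \frac{16}{\left(4 - t\right)^{2}} is the standard form for the Gamma distribution.
Comparing with the known MGF formula identifies: Gamma(shape α=2, rate β=4)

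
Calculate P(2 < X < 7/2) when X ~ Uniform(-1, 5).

P(2 < X < 7/2) = ∫_{2}^{7/2} f(x) dx
where f(x) = \frac{1}{6}
= \frac{1}{4}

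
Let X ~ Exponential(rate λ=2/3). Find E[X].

For X ~ Exponential(rate λ=2/3), the expected value is:
E[X] = \frac{3}{2}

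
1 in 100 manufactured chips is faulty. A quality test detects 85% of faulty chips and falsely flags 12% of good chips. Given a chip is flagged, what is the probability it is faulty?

Let D = the rare event, + = positive/flagged.
P(D) = 1/100
P(+|D) = 85/100 = 17/20
P(+|D') = 12/100 = 3/25
P(+) = P(+|D)P(D) + P(+|D')P(D')
     = \frac{17}{20} × \frac{1}{100} + \frac{3}{25} × \frac{99}{100}
     = \frac{1273}{10000}
P(D|+) = P(+|D)P(D)/P(+) = \frac{85}{1273}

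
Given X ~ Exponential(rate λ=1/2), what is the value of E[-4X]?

For X ~ Exponential(rate λ=1/2):
E[X] = 2
E[-4X] = -4 × E[X] + 0 = -8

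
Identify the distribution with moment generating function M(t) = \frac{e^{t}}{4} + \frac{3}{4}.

The MGF M(t) = \frac{e^{t}}{4} + \frac{3}{4} is the standard form for the Bernoulli distribution.
Comparing with the known MGF formula identifies: Bernoulli(p=1/4)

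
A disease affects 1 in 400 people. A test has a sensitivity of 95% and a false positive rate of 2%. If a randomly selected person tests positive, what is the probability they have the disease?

Let D = the rare event, + = positive/flagged.
P(D) = 1/400
P(+|D) = 95/100 = 19/20
P(+|D') = 2/100 = 1/50
P(+) = P(+|D)P(D) + P(+|D')P(D')
     = \frac{19}{20} × \frac{1}{400} + \frac{1}{50} × \frac{399}{400}
     = \frac{893}{40000}
P(D|+) = P(+|D)P(D)/P(+) = \frac{5}{47}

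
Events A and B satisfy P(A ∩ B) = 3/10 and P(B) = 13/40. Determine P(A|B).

P(A|B) = P(A ∩ B) / P(B)
= (3/10) / (13/40)
= 12/13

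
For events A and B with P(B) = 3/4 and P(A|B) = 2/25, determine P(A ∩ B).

By definition, P(A|B) = P(A ∩ B) / P(B)
So P(A ∩ B) = P(A|B) × P(B)
= 2/25 × 3/4
= 3/50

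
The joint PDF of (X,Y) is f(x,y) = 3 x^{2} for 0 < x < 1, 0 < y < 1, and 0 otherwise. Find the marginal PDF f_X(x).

f_X(x) = ∫_0^1 f(x,y) dy
= ∫_0^1 3 x^{2} dy
= 3 x^{2} for 0 < x < 1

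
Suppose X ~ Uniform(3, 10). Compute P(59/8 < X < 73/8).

P(59/8 < X < 73/8) = ∫_{59/8}^{73/8} f(x) dx
where f(x) = \frac{1}{7}
= \frac{1}{4}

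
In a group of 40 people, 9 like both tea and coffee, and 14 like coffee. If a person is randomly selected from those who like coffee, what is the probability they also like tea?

P(A ∩ B) = 9/40
P(B) = 14/40 = 7/20
P(A|B) = P(A ∩ B) / P(B) = (9/40) / (7/20) = 9/14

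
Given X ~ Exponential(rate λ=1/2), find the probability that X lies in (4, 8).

P(4 < X < 8) = ∫_{4}^{8} f(x) dx
where f(x) = \frac{e^{- \frac{x}{2}}}{2}
= - \frac{1 - e^{2}}{e^{4}}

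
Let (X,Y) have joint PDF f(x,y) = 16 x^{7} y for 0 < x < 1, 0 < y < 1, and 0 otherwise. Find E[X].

E[X] = ∫_0^1 ∫_0^1 x × f(x,y) dy dx
= ∫_0^1 ∫_0^1 x × (16 x^{7} y) dy dx
= \frac{8}{9}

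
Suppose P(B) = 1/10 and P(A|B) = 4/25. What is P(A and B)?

By definition, P(A|B) = P(A ∩ B) / P(B)
So P(A ∩ B) = P(A|B) × P(B)
= 4/25 × 1/10
= 2/125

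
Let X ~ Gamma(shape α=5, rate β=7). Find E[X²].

Using the identity E[X²] = Var(X) + (E[X])²:
E[X] = \frac{5}{7}
Var(X) = \frac{5}{49}
E[X²] = \frac{5}{49} + (\frac{5}{7})²
= \frac{30}{49}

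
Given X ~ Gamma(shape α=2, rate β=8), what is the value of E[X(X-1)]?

E[X(X-1)] = E[X² - X] = E[X²] - E[X]
E[X] = \frac{1}{4}
E[X²] = Var(X) + (E[X])² = \frac{1}{32} + (\frac{1}{4})² = \frac{3}{32}
E[X(X-1)] = \frac{3}{32} - \frac{1}{4} = - \frac{5}{32}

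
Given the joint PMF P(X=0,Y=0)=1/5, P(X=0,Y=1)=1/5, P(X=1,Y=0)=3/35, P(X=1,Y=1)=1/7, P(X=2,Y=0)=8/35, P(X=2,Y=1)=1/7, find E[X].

First find marginal of X:
P(X=0) = 2/5
P(X=1) = 8/35
P(X=2) = 13/35
E[X] = 0 × 2/5 + 1 × 8/35 + 2 × 13/35 = 34/35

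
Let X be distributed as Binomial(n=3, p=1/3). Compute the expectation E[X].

For X ~ Binomial(n=3, p=1/3), the expected value is:
E[X] = 1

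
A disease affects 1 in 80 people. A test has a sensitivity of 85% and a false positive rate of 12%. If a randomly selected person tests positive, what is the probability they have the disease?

Let D = the rare event, + = positive/flagged.
P(D) = 1/80
P(+|D) = 85/100 = 17/20
P(+|D') = 12/100 = 3/25
P(+) = P(+|D)P(D) + P(+|D')P(D')
     = \frac{17}{20} × \frac{1}{80} + \frac{3}{25} × \frac{79}{80}
     = \frac{1033}{8000}
P(D|+) = P(+|D)P(D)/P(+) = \frac{85}{1033}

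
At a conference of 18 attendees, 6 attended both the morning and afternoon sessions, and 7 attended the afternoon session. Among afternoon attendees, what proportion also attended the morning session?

P(A ∩ B) = 6/18 = 1/3
P(B) = 7/18
P(A|B) = P(A ∩ B) / P(B) = (1/3) / (7/18) = 6/7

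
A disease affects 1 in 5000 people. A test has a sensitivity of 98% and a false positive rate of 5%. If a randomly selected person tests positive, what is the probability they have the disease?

Let D = the rare event, + = positive/flagged.
P(D) = 1/5000
P(+|D) = 98/100 = 49/50
P(+|D') = 5/100 = 1/20
P(+) = P(+|D)P(D) + P(+|D')P(D')
     = \frac{49}{50} × \frac{1}{5000} + \frac{1}{20} × \frac{4999}{5000}
     = \frac{25093}{500000}
P(D|+) = P(+|D)P(D)/P(+) = \frac{98}{25093}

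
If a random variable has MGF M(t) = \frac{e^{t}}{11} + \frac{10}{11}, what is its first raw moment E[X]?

To find E[X], compute M^(1)(0):
M^(1)(t) = \frac{e^{t}}{11}
M^(1)(0) = \frac{1}{11}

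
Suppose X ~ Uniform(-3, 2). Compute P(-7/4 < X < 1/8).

P(-7/4 < X < 1/8) = ∫_{-7/4}^{1/8} f(x) dx
where f(x) = \frac{1}{5}
= \frac{3}{8}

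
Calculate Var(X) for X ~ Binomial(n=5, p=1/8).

For X ~ Binomial(n=5, p=1/8):
Var(X) = \frac{35}{64}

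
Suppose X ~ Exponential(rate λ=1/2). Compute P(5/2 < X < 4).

P(5/2 < X < 4) = ∫_{5/2}^{4} f(x) dx
where f(x) = \frac{e^{- \frac{x}{2}}}{2}
= - \frac{1}{e^{2}} + e^{- \frac{5}{4}}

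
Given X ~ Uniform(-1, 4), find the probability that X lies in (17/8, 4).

P(17/8 < X < 4) = ∫_{17/8}^{4} f(x) dx
where f(x) = \frac{1}{5}
= \frac{3}{8}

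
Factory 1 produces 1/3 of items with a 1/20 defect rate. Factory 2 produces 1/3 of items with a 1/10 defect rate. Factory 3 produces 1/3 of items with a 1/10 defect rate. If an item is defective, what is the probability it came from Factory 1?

Using Bayes' theorem:
P(F1) = 1/3, P(D|F1) = 1/20
P(F2) = 1/3, P(D|F2) = 1/10
P(F3) = 1/3, P(D|F3) = 1/10
P(D) = P(D|F1)P(F1) + P(D|F2)P(F2) + P(D|F3)P(F3)
     = \frac{1}{12}
P(F1|D) = P(D|F1)P(F1) / P(D)
= \frac{1}{5}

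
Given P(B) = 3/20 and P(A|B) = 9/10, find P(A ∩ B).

By definition, P(A|B) = P(A ∩ B) / P(B)
So P(A ∩ B) = P(A|B) × P(B)
= 9/10 × 3/20
= 27/200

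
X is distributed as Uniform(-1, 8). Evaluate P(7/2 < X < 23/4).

P(7/2 < X < 23/4) = ∫_{7/2}^{23/4} f(x) dx
where f(x) = \frac{1}{9}
= \frac{1}{4}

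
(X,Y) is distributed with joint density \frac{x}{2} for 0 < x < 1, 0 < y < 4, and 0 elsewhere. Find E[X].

f_X(x) = ∫_0^4 \frac{x}{2} dy = 2 x
E[X] = ∫_0^1 x × (2 x) dx = \frac{2}{3}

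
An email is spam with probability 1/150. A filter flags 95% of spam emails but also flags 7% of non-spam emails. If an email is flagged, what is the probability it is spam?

Let D = the rare event, + = positive/flagged.
P(D) = 1/150
P(+|D) = 95/100 = 19/20
P(+|D') = 7/100
P(+) = P(+|D)P(D) + P(+|D')P(D')
     = \frac{19}{20} × \frac{1}{150} + \frac{7}{100} × \frac{149}{150}
     = \frac{569}{7500}
P(D|+) = P(+|D)P(D)/P(+) = \frac{95}{1138}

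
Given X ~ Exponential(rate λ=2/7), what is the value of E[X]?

For X ~ Exponential(rate λ=2/7), the expected value is:
E[X] = \frac{7}{2}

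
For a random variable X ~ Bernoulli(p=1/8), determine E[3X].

For X ~ Bernoulli(p=1/8):
E[X] = \frac{1}{8}
E[3X] = 3 × E[X] + 0 = \frac{3}{8}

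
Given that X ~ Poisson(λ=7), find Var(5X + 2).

For X ~ Poisson(λ=7):
Var(X) = 7
Var(5X + 2) = (5)² × Var(X) = 25 × 7 = 175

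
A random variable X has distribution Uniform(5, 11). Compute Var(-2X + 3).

For X ~ Uniform(5, 11):
Var(X) = 3
Var(-2X + 3) = (-2)² × Var(X) = 4 × 3 = 12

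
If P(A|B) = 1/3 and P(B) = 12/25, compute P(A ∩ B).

By definition, P(A|B) = P(A ∩ B) / P(B)
So P(A ∩ B) = P(A|B) × P(B)
= 1/3 × 12/25
= 4/25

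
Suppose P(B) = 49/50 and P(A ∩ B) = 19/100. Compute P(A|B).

P(A|B) = P(A ∩ B) / P(B)
= (19/100) / (49/50)
= 19/98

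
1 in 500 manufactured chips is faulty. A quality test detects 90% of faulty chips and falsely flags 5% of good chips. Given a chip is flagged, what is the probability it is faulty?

Let D = the rare event, + = positive/flagged.
P(D) = 1/500
P(+|D) = 90/100 = 9/10
P(+|D') = 5/100 = 1/20
P(+) = P(+|D)P(D) + P(+|D')P(D')
     = \frac{9}{10} × \frac{1}{500} + \frac{1}{20} × \frac{499}{500}
     = \frac{517}{10000}
P(D|+) = P(+|D)P(D)/P(+) = \frac{18}{517}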